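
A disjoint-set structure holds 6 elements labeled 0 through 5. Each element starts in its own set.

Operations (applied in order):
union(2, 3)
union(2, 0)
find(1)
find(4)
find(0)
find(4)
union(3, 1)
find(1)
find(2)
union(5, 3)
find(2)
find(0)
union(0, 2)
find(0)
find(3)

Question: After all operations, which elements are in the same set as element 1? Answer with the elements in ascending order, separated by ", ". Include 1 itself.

Answer: 0, 1, 2, 3, 5

Derivation:
Step 1: union(2, 3) -> merged; set of 2 now {2, 3}
Step 2: union(2, 0) -> merged; set of 2 now {0, 2, 3}
Step 3: find(1) -> no change; set of 1 is {1}
Step 4: find(4) -> no change; set of 4 is {4}
Step 5: find(0) -> no change; set of 0 is {0, 2, 3}
Step 6: find(4) -> no change; set of 4 is {4}
Step 7: union(3, 1) -> merged; set of 3 now {0, 1, 2, 3}
Step 8: find(1) -> no change; set of 1 is {0, 1, 2, 3}
Step 9: find(2) -> no change; set of 2 is {0, 1, 2, 3}
Step 10: union(5, 3) -> merged; set of 5 now {0, 1, 2, 3, 5}
Step 11: find(2) -> no change; set of 2 is {0, 1, 2, 3, 5}
Step 12: find(0) -> no change; set of 0 is {0, 1, 2, 3, 5}
Step 13: union(0, 2) -> already same set; set of 0 now {0, 1, 2, 3, 5}
Step 14: find(0) -> no change; set of 0 is {0, 1, 2, 3, 5}
Step 15: find(3) -> no change; set of 3 is {0, 1, 2, 3, 5}
Component of 1: {0, 1, 2, 3, 5}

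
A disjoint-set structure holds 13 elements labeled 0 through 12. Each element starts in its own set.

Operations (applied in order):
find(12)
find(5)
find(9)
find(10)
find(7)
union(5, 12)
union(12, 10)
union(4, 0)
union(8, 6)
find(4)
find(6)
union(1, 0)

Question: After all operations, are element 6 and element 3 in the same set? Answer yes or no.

Answer: no

Derivation:
Step 1: find(12) -> no change; set of 12 is {12}
Step 2: find(5) -> no change; set of 5 is {5}
Step 3: find(9) -> no change; set of 9 is {9}
Step 4: find(10) -> no change; set of 10 is {10}
Step 5: find(7) -> no change; set of 7 is {7}
Step 6: union(5, 12) -> merged; set of 5 now {5, 12}
Step 7: union(12, 10) -> merged; set of 12 now {5, 10, 12}
Step 8: union(4, 0) -> merged; set of 4 now {0, 4}
Step 9: union(8, 6) -> merged; set of 8 now {6, 8}
Step 10: find(4) -> no change; set of 4 is {0, 4}
Step 11: find(6) -> no change; set of 6 is {6, 8}
Step 12: union(1, 0) -> merged; set of 1 now {0, 1, 4}
Set of 6: {6, 8}; 3 is not a member.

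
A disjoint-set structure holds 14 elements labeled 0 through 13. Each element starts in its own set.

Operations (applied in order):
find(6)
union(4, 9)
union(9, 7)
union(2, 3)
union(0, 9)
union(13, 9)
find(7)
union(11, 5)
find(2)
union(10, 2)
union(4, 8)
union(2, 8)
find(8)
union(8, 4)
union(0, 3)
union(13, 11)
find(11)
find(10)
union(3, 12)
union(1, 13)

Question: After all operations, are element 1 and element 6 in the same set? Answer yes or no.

Answer: no

Derivation:
Step 1: find(6) -> no change; set of 6 is {6}
Step 2: union(4, 9) -> merged; set of 4 now {4, 9}
Step 3: union(9, 7) -> merged; set of 9 now {4, 7, 9}
Step 4: union(2, 3) -> merged; set of 2 now {2, 3}
Step 5: union(0, 9) -> merged; set of 0 now {0, 4, 7, 9}
Step 6: union(13, 9) -> merged; set of 13 now {0, 4, 7, 9, 13}
Step 7: find(7) -> no change; set of 7 is {0, 4, 7, 9, 13}
Step 8: union(11, 5) -> merged; set of 11 now {5, 11}
Step 9: find(2) -> no change; set of 2 is {2, 3}
Step 10: union(10, 2) -> merged; set of 10 now {2, 3, 10}
Step 11: union(4, 8) -> merged; set of 4 now {0, 4, 7, 8, 9, 13}
Step 12: union(2, 8) -> merged; set of 2 now {0, 2, 3, 4, 7, 8, 9, 10, 13}
Step 13: find(8) -> no change; set of 8 is {0, 2, 3, 4, 7, 8, 9, 10, 13}
Step 14: union(8, 4) -> already same set; set of 8 now {0, 2, 3, 4, 7, 8, 9, 10, 13}
Step 15: union(0, 3) -> already same set; set of 0 now {0, 2, 3, 4, 7, 8, 9, 10, 13}
Step 16: union(13, 11) -> merged; set of 13 now {0, 2, 3, 4, 5, 7, 8, 9, 10, 11, 13}
Step 17: find(11) -> no change; set of 11 is {0, 2, 3, 4, 5, 7, 8, 9, 10, 11, 13}
Step 18: find(10) -> no change; set of 10 is {0, 2, 3, 4, 5, 7, 8, 9, 10, 11, 13}
Step 19: union(3, 12) -> merged; set of 3 now {0, 2, 3, 4, 5, 7, 8, 9, 10, 11, 12, 13}
Step 20: union(1, 13) -> merged; set of 1 now {0, 1, 2, 3, 4, 5, 7, 8, 9, 10, 11, 12, 13}
Set of 1: {0, 1, 2, 3, 4, 5, 7, 8, 9, 10, 11, 12, 13}; 6 is not a member.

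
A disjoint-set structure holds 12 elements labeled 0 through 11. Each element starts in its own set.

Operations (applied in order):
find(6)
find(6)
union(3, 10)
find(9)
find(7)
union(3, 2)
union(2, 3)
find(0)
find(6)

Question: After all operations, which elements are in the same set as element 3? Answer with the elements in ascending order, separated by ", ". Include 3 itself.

Step 1: find(6) -> no change; set of 6 is {6}
Step 2: find(6) -> no change; set of 6 is {6}
Step 3: union(3, 10) -> merged; set of 3 now {3, 10}
Step 4: find(9) -> no change; set of 9 is {9}
Step 5: find(7) -> no change; set of 7 is {7}
Step 6: union(3, 2) -> merged; set of 3 now {2, 3, 10}
Step 7: union(2, 3) -> already same set; set of 2 now {2, 3, 10}
Step 8: find(0) -> no change; set of 0 is {0}
Step 9: find(6) -> no change; set of 6 is {6}
Component of 3: {2, 3, 10}

Answer: 2, 3, 10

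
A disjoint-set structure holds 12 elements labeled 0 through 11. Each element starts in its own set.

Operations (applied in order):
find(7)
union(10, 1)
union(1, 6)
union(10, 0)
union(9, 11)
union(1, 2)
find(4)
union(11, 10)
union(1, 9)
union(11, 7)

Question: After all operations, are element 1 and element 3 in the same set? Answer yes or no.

Answer: no

Derivation:
Step 1: find(7) -> no change; set of 7 is {7}
Step 2: union(10, 1) -> merged; set of 10 now {1, 10}
Step 3: union(1, 6) -> merged; set of 1 now {1, 6, 10}
Step 4: union(10, 0) -> merged; set of 10 now {0, 1, 6, 10}
Step 5: union(9, 11) -> merged; set of 9 now {9, 11}
Step 6: union(1, 2) -> merged; set of 1 now {0, 1, 2, 6, 10}
Step 7: find(4) -> no change; set of 4 is {4}
Step 8: union(11, 10) -> merged; set of 11 now {0, 1, 2, 6, 9, 10, 11}
Step 9: union(1, 9) -> already same set; set of 1 now {0, 1, 2, 6, 9, 10, 11}
Step 10: union(11, 7) -> merged; set of 11 now {0, 1, 2, 6, 7, 9, 10, 11}
Set of 1: {0, 1, 2, 6, 7, 9, 10, 11}; 3 is not a member.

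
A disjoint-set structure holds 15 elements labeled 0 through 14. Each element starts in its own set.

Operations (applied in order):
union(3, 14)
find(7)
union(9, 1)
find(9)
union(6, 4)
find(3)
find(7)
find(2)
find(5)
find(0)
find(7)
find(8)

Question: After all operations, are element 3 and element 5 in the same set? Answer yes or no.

Answer: no

Derivation:
Step 1: union(3, 14) -> merged; set of 3 now {3, 14}
Step 2: find(7) -> no change; set of 7 is {7}
Step 3: union(9, 1) -> merged; set of 9 now {1, 9}
Step 4: find(9) -> no change; set of 9 is {1, 9}
Step 5: union(6, 4) -> merged; set of 6 now {4, 6}
Step 6: find(3) -> no change; set of 3 is {3, 14}
Step 7: find(7) -> no change; set of 7 is {7}
Step 8: find(2) -> no change; set of 2 is {2}
Step 9: find(5) -> no change; set of 5 is {5}
Step 10: find(0) -> no change; set of 0 is {0}
Step 11: find(7) -> no change; set of 7 is {7}
Step 12: find(8) -> no change; set of 8 is {8}
Set of 3: {3, 14}; 5 is not a member.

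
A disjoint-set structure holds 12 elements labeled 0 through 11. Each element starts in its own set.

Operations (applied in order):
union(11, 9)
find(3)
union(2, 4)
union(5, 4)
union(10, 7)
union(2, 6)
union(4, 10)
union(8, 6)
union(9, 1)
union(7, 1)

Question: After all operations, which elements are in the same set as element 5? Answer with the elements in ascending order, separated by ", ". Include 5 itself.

Step 1: union(11, 9) -> merged; set of 11 now {9, 11}
Step 2: find(3) -> no change; set of 3 is {3}
Step 3: union(2, 4) -> merged; set of 2 now {2, 4}
Step 4: union(5, 4) -> merged; set of 5 now {2, 4, 5}
Step 5: union(10, 7) -> merged; set of 10 now {7, 10}
Step 6: union(2, 6) -> merged; set of 2 now {2, 4, 5, 6}
Step 7: union(4, 10) -> merged; set of 4 now {2, 4, 5, 6, 7, 10}
Step 8: union(8, 6) -> merged; set of 8 now {2, 4, 5, 6, 7, 8, 10}
Step 9: union(9, 1) -> merged; set of 9 now {1, 9, 11}
Step 10: union(7, 1) -> merged; set of 7 now {1, 2, 4, 5, 6, 7, 8, 9, 10, 11}
Component of 5: {1, 2, 4, 5, 6, 7, 8, 9, 10, 11}

Answer: 1, 2, 4, 5, 6, 7, 8, 9, 10, 11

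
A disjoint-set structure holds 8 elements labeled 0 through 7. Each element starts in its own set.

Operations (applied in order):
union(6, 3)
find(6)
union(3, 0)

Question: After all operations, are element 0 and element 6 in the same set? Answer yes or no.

Step 1: union(6, 3) -> merged; set of 6 now {3, 6}
Step 2: find(6) -> no change; set of 6 is {3, 6}
Step 3: union(3, 0) -> merged; set of 3 now {0, 3, 6}
Set of 0: {0, 3, 6}; 6 is a member.

Answer: yes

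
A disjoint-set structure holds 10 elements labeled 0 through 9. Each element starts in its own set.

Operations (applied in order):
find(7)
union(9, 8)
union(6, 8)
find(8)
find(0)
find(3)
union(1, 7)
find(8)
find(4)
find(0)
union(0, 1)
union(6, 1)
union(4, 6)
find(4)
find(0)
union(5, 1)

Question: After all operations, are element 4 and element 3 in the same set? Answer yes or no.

Answer: no

Derivation:
Step 1: find(7) -> no change; set of 7 is {7}
Step 2: union(9, 8) -> merged; set of 9 now {8, 9}
Step 3: union(6, 8) -> merged; set of 6 now {6, 8, 9}
Step 4: find(8) -> no change; set of 8 is {6, 8, 9}
Step 5: find(0) -> no change; set of 0 is {0}
Step 6: find(3) -> no change; set of 3 is {3}
Step 7: union(1, 7) -> merged; set of 1 now {1, 7}
Step 8: find(8) -> no change; set of 8 is {6, 8, 9}
Step 9: find(4) -> no change; set of 4 is {4}
Step 10: find(0) -> no change; set of 0 is {0}
Step 11: union(0, 1) -> merged; set of 0 now {0, 1, 7}
Step 12: union(6, 1) -> merged; set of 6 now {0, 1, 6, 7, 8, 9}
Step 13: union(4, 6) -> merged; set of 4 now {0, 1, 4, 6, 7, 8, 9}
Step 14: find(4) -> no change; set of 4 is {0, 1, 4, 6, 7, 8, 9}
Step 15: find(0) -> no change; set of 0 is {0, 1, 4, 6, 7, 8, 9}
Step 16: union(5, 1) -> merged; set of 5 now {0, 1, 4, 5, 6, 7, 8, 9}
Set of 4: {0, 1, 4, 5, 6, 7, 8, 9}; 3 is not a member.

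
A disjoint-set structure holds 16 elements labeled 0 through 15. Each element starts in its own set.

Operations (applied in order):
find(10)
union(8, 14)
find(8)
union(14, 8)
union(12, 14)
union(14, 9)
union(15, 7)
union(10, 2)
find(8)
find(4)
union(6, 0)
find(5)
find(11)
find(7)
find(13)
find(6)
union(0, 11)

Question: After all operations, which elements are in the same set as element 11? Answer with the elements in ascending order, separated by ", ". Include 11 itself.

Step 1: find(10) -> no change; set of 10 is {10}
Step 2: union(8, 14) -> merged; set of 8 now {8, 14}
Step 3: find(8) -> no change; set of 8 is {8, 14}
Step 4: union(14, 8) -> already same set; set of 14 now {8, 14}
Step 5: union(12, 14) -> merged; set of 12 now {8, 12, 14}
Step 6: union(14, 9) -> merged; set of 14 now {8, 9, 12, 14}
Step 7: union(15, 7) -> merged; set of 15 now {7, 15}
Step 8: union(10, 2) -> merged; set of 10 now {2, 10}
Step 9: find(8) -> no change; set of 8 is {8, 9, 12, 14}
Step 10: find(4) -> no change; set of 4 is {4}
Step 11: union(6, 0) -> merged; set of 6 now {0, 6}
Step 12: find(5) -> no change; set of 5 is {5}
Step 13: find(11) -> no change; set of 11 is {11}
Step 14: find(7) -> no change; set of 7 is {7, 15}
Step 15: find(13) -> no change; set of 13 is {13}
Step 16: find(6) -> no change; set of 6 is {0, 6}
Step 17: union(0, 11) -> merged; set of 0 now {0, 6, 11}
Component of 11: {0, 6, 11}

Answer: 0, 6, 11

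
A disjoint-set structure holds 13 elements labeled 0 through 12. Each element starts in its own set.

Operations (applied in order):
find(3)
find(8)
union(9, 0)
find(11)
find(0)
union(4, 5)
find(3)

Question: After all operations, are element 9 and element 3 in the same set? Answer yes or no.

Answer: no

Derivation:
Step 1: find(3) -> no change; set of 3 is {3}
Step 2: find(8) -> no change; set of 8 is {8}
Step 3: union(9, 0) -> merged; set of 9 now {0, 9}
Step 4: find(11) -> no change; set of 11 is {11}
Step 5: find(0) -> no change; set of 0 is {0, 9}
Step 6: union(4, 5) -> merged; set of 4 now {4, 5}
Step 7: find(3) -> no change; set of 3 is {3}
Set of 9: {0, 9}; 3 is not a member.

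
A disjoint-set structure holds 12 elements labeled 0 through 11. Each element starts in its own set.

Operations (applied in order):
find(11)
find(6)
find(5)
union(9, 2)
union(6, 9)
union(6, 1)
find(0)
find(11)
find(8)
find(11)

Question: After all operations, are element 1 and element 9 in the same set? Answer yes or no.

Step 1: find(11) -> no change; set of 11 is {11}
Step 2: find(6) -> no change; set of 6 is {6}
Step 3: find(5) -> no change; set of 5 is {5}
Step 4: union(9, 2) -> merged; set of 9 now {2, 9}
Step 5: union(6, 9) -> merged; set of 6 now {2, 6, 9}
Step 6: union(6, 1) -> merged; set of 6 now {1, 2, 6, 9}
Step 7: find(0) -> no change; set of 0 is {0}
Step 8: find(11) -> no change; set of 11 is {11}
Step 9: find(8) -> no change; set of 8 is {8}
Step 10: find(11) -> no change; set of 11 is {11}
Set of 1: {1, 2, 6, 9}; 9 is a member.

Answer: yes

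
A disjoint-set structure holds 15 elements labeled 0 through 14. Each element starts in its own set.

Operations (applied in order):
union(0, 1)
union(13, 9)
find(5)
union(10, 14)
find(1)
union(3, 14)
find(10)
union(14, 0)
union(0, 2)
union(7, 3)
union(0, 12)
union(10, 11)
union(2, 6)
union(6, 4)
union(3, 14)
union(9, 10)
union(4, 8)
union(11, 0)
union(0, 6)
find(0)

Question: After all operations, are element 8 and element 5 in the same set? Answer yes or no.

Step 1: union(0, 1) -> merged; set of 0 now {0, 1}
Step 2: union(13, 9) -> merged; set of 13 now {9, 13}
Step 3: find(5) -> no change; set of 5 is {5}
Step 4: union(10, 14) -> merged; set of 10 now {10, 14}
Step 5: find(1) -> no change; set of 1 is {0, 1}
Step 6: union(3, 14) -> merged; set of 3 now {3, 10, 14}
Step 7: find(10) -> no change; set of 10 is {3, 10, 14}
Step 8: union(14, 0) -> merged; set of 14 now {0, 1, 3, 10, 14}
Step 9: union(0, 2) -> merged; set of 0 now {0, 1, 2, 3, 10, 14}
Step 10: union(7, 3) -> merged; set of 7 now {0, 1, 2, 3, 7, 10, 14}
Step 11: union(0, 12) -> merged; set of 0 now {0, 1, 2, 3, 7, 10, 12, 14}
Step 12: union(10, 11) -> merged; set of 10 now {0, 1, 2, 3, 7, 10, 11, 12, 14}
Step 13: union(2, 6) -> merged; set of 2 now {0, 1, 2, 3, 6, 7, 10, 11, 12, 14}
Step 14: union(6, 4) -> merged; set of 6 now {0, 1, 2, 3, 4, 6, 7, 10, 11, 12, 14}
Step 15: union(3, 14) -> already same set; set of 3 now {0, 1, 2, 3, 4, 6, 7, 10, 11, 12, 14}
Step 16: union(9, 10) -> merged; set of 9 now {0, 1, 2, 3, 4, 6, 7, 9, 10, 11, 12, 13, 14}
Step 17: union(4, 8) -> merged; set of 4 now {0, 1, 2, 3, 4, 6, 7, 8, 9, 10, 11, 12, 13, 14}
Step 18: union(11, 0) -> already same set; set of 11 now {0, 1, 2, 3, 4, 6, 7, 8, 9, 10, 11, 12, 13, 14}
Step 19: union(0, 6) -> already same set; set of 0 now {0, 1, 2, 3, 4, 6, 7, 8, 9, 10, 11, 12, 13, 14}
Step 20: find(0) -> no change; set of 0 is {0, 1, 2, 3, 4, 6, 7, 8, 9, 10, 11, 12, 13, 14}
Set of 8: {0, 1, 2, 3, 4, 6, 7, 8, 9, 10, 11, 12, 13, 14}; 5 is not a member.

Answer: no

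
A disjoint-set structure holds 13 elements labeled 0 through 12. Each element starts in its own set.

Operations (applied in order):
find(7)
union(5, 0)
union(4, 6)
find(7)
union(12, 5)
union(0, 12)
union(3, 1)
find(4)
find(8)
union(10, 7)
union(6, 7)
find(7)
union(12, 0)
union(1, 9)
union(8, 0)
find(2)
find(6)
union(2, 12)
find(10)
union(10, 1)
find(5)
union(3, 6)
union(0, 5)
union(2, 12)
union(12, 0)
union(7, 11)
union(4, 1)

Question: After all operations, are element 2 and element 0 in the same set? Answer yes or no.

Answer: yes

Derivation:
Step 1: find(7) -> no change; set of 7 is {7}
Step 2: union(5, 0) -> merged; set of 5 now {0, 5}
Step 3: union(4, 6) -> merged; set of 4 now {4, 6}
Step 4: find(7) -> no change; set of 7 is {7}
Step 5: union(12, 5) -> merged; set of 12 now {0, 5, 12}
Step 6: union(0, 12) -> already same set; set of 0 now {0, 5, 12}
Step 7: union(3, 1) -> merged; set of 3 now {1, 3}
Step 8: find(4) -> no change; set of 4 is {4, 6}
Step 9: find(8) -> no change; set of 8 is {8}
Step 10: union(10, 7) -> merged; set of 10 now {7, 10}
Step 11: union(6, 7) -> merged; set of 6 now {4, 6, 7, 10}
Step 12: find(7) -> no change; set of 7 is {4, 6, 7, 10}
Step 13: union(12, 0) -> already same set; set of 12 now {0, 5, 12}
Step 14: union(1, 9) -> merged; set of 1 now {1, 3, 9}
Step 15: union(8, 0) -> merged; set of 8 now {0, 5, 8, 12}
Step 16: find(2) -> no change; set of 2 is {2}
Step 17: find(6) -> no change; set of 6 is {4, 6, 7, 10}
Step 18: union(2, 12) -> merged; set of 2 now {0, 2, 5, 8, 12}
Step 19: find(10) -> no change; set of 10 is {4, 6, 7, 10}
Step 20: union(10, 1) -> merged; set of 10 now {1, 3, 4, 6, 7, 9, 10}
Step 21: find(5) -> no change; set of 5 is {0, 2, 5, 8, 12}
Step 22: union(3, 6) -> already same set; set of 3 now {1, 3, 4, 6, 7, 9, 10}
Step 23: union(0, 5) -> already same set; set of 0 now {0, 2, 5, 8, 12}
Step 24: union(2, 12) -> already same set; set of 2 now {0, 2, 5, 8, 12}
Step 25: union(12, 0) -> already same set; set of 12 now {0, 2, 5, 8, 12}
Step 26: union(7, 11) -> merged; set of 7 now {1, 3, 4, 6, 7, 9, 10, 11}
Step 27: union(4, 1) -> already same set; set of 4 now {1, 3, 4, 6, 7, 9, 10, 11}
Set of 2: {0, 2, 5, 8, 12}; 0 is a member.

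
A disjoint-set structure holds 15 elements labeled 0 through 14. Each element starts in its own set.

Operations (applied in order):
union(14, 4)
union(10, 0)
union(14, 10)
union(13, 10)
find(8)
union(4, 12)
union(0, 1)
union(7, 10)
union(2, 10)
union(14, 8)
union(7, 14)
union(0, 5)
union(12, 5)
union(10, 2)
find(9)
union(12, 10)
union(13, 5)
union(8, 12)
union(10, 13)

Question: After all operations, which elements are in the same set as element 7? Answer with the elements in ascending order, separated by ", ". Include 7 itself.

Answer: 0, 1, 2, 4, 5, 7, 8, 10, 12, 13, 14

Derivation:
Step 1: union(14, 4) -> merged; set of 14 now {4, 14}
Step 2: union(10, 0) -> merged; set of 10 now {0, 10}
Step 3: union(14, 10) -> merged; set of 14 now {0, 4, 10, 14}
Step 4: union(13, 10) -> merged; set of 13 now {0, 4, 10, 13, 14}
Step 5: find(8) -> no change; set of 8 is {8}
Step 6: union(4, 12) -> merged; set of 4 now {0, 4, 10, 12, 13, 14}
Step 7: union(0, 1) -> merged; set of 0 now {0, 1, 4, 10, 12, 13, 14}
Step 8: union(7, 10) -> merged; set of 7 now {0, 1, 4, 7, 10, 12, 13, 14}
Step 9: union(2, 10) -> merged; set of 2 now {0, 1, 2, 4, 7, 10, 12, 13, 14}
Step 10: union(14, 8) -> merged; set of 14 now {0, 1, 2, 4, 7, 8, 10, 12, 13, 14}
Step 11: union(7, 14) -> already same set; set of 7 now {0, 1, 2, 4, 7, 8, 10, 12, 13, 14}
Step 12: union(0, 5) -> merged; set of 0 now {0, 1, 2, 4, 5, 7, 8, 10, 12, 13, 14}
Step 13: union(12, 5) -> already same set; set of 12 now {0, 1, 2, 4, 5, 7, 8, 10, 12, 13, 14}
Step 14: union(10, 2) -> already same set; set of 10 now {0, 1, 2, 4, 5, 7, 8, 10, 12, 13, 14}
Step 15: find(9) -> no change; set of 9 is {9}
Step 16: union(12, 10) -> already same set; set of 12 now {0, 1, 2, 4, 5, 7, 8, 10, 12, 13, 14}
Step 17: union(13, 5) -> already same set; set of 13 now {0, 1, 2, 4, 5, 7, 8, 10, 12, 13, 14}
Step 18: union(8, 12) -> already same set; set of 8 now {0, 1, 2, 4, 5, 7, 8, 10, 12, 13, 14}
Step 19: union(10, 13) -> already same set; set of 10 now {0, 1, 2, 4, 5, 7, 8, 10, 12, 13, 14}
Component of 7: {0, 1, 2, 4, 5, 7, 8, 10, 12, 13, 14}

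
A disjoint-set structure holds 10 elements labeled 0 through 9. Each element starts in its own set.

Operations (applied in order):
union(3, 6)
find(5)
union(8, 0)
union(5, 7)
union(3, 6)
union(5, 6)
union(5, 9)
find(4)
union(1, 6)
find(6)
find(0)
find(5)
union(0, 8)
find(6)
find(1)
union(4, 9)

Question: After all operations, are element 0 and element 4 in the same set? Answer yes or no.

Answer: no

Derivation:
Step 1: union(3, 6) -> merged; set of 3 now {3, 6}
Step 2: find(5) -> no change; set of 5 is {5}
Step 3: union(8, 0) -> merged; set of 8 now {0, 8}
Step 4: union(5, 7) -> merged; set of 5 now {5, 7}
Step 5: union(3, 6) -> already same set; set of 3 now {3, 6}
Step 6: union(5, 6) -> merged; set of 5 now {3, 5, 6, 7}
Step 7: union(5, 9) -> merged; set of 5 now {3, 5, 6, 7, 9}
Step 8: find(4) -> no change; set of 4 is {4}
Step 9: union(1, 6) -> merged; set of 1 now {1, 3, 5, 6, 7, 9}
Step 10: find(6) -> no change; set of 6 is {1, 3, 5, 6, 7, 9}
Step 11: find(0) -> no change; set of 0 is {0, 8}
Step 12: find(5) -> no change; set of 5 is {1, 3, 5, 6, 7, 9}
Step 13: union(0, 8) -> already same set; set of 0 now {0, 8}
Step 14: find(6) -> no change; set of 6 is {1, 3, 5, 6, 7, 9}
Step 15: find(1) -> no change; set of 1 is {1, 3, 5, 6, 7, 9}
Step 16: union(4, 9) -> merged; set of 4 now {1, 3, 4, 5, 6, 7, 9}
Set of 0: {0, 8}; 4 is not a member.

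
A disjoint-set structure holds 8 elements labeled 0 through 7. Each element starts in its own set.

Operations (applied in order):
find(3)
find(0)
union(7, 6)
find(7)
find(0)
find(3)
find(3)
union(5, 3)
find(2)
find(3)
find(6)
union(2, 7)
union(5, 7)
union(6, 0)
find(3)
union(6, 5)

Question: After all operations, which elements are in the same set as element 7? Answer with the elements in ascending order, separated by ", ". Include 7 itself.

Step 1: find(3) -> no change; set of 3 is {3}
Step 2: find(0) -> no change; set of 0 is {0}
Step 3: union(7, 6) -> merged; set of 7 now {6, 7}
Step 4: find(7) -> no change; set of 7 is {6, 7}
Step 5: find(0) -> no change; set of 0 is {0}
Step 6: find(3) -> no change; set of 3 is {3}
Step 7: find(3) -> no change; set of 3 is {3}
Step 8: union(5, 3) -> merged; set of 5 now {3, 5}
Step 9: find(2) -> no change; set of 2 is {2}
Step 10: find(3) -> no change; set of 3 is {3, 5}
Step 11: find(6) -> no change; set of 6 is {6, 7}
Step 12: union(2, 7) -> merged; set of 2 now {2, 6, 7}
Step 13: union(5, 7) -> merged; set of 5 now {2, 3, 5, 6, 7}
Step 14: union(6, 0) -> merged; set of 6 now {0, 2, 3, 5, 6, 7}
Step 15: find(3) -> no change; set of 3 is {0, 2, 3, 5, 6, 7}
Step 16: union(6, 5) -> already same set; set of 6 now {0, 2, 3, 5, 6, 7}
Component of 7: {0, 2, 3, 5, 6, 7}

Answer: 0, 2, 3, 5, 6, 7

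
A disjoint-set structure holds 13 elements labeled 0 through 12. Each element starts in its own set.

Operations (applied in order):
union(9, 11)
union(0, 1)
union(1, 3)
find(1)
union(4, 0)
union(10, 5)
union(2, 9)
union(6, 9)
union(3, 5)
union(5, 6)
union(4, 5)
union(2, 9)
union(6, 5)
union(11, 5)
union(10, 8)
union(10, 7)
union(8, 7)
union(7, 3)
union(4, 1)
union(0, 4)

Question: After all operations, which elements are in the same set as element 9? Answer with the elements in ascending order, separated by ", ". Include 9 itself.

Step 1: union(9, 11) -> merged; set of 9 now {9, 11}
Step 2: union(0, 1) -> merged; set of 0 now {0, 1}
Step 3: union(1, 3) -> merged; set of 1 now {0, 1, 3}
Step 4: find(1) -> no change; set of 1 is {0, 1, 3}
Step 5: union(4, 0) -> merged; set of 4 now {0, 1, 3, 4}
Step 6: union(10, 5) -> merged; set of 10 now {5, 10}
Step 7: union(2, 9) -> merged; set of 2 now {2, 9, 11}
Step 8: union(6, 9) -> merged; set of 6 now {2, 6, 9, 11}
Step 9: union(3, 5) -> merged; set of 3 now {0, 1, 3, 4, 5, 10}
Step 10: union(5, 6) -> merged; set of 5 now {0, 1, 2, 3, 4, 5, 6, 9, 10, 11}
Step 11: union(4, 5) -> already same set; set of 4 now {0, 1, 2, 3, 4, 5, 6, 9, 10, 11}
Step 12: union(2, 9) -> already same set; set of 2 now {0, 1, 2, 3, 4, 5, 6, 9, 10, 11}
Step 13: union(6, 5) -> already same set; set of 6 now {0, 1, 2, 3, 4, 5, 6, 9, 10, 11}
Step 14: union(11, 5) -> already same set; set of 11 now {0, 1, 2, 3, 4, 5, 6, 9, 10, 11}
Step 15: union(10, 8) -> merged; set of 10 now {0, 1, 2, 3, 4, 5, 6, 8, 9, 10, 11}
Step 16: union(10, 7) -> merged; set of 10 now {0, 1, 2, 3, 4, 5, 6, 7, 8, 9, 10, 11}
Step 17: union(8, 7) -> already same set; set of 8 now {0, 1, 2, 3, 4, 5, 6, 7, 8, 9, 10, 11}
Step 18: union(7, 3) -> already same set; set of 7 now {0, 1, 2, 3, 4, 5, 6, 7, 8, 9, 10, 11}
Step 19: union(4, 1) -> already same set; set of 4 now {0, 1, 2, 3, 4, 5, 6, 7, 8, 9, 10, 11}
Step 20: union(0, 4) -> already same set; set of 0 now {0, 1, 2, 3, 4, 5, 6, 7, 8, 9, 10, 11}
Component of 9: {0, 1, 2, 3, 4, 5, 6, 7, 8, 9, 10, 11}

Answer: 0, 1, 2, 3, 4, 5, 6, 7, 8, 9, 10, 11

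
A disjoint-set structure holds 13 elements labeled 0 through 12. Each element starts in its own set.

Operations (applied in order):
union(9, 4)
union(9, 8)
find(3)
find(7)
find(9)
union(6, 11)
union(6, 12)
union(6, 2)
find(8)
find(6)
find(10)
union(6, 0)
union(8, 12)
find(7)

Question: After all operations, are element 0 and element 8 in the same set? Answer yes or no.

Step 1: union(9, 4) -> merged; set of 9 now {4, 9}
Step 2: union(9, 8) -> merged; set of 9 now {4, 8, 9}
Step 3: find(3) -> no change; set of 3 is {3}
Step 4: find(7) -> no change; set of 7 is {7}
Step 5: find(9) -> no change; set of 9 is {4, 8, 9}
Step 6: union(6, 11) -> merged; set of 6 now {6, 11}
Step 7: union(6, 12) -> merged; set of 6 now {6, 11, 12}
Step 8: union(6, 2) -> merged; set of 6 now {2, 6, 11, 12}
Step 9: find(8) -> no change; set of 8 is {4, 8, 9}
Step 10: find(6) -> no change; set of 6 is {2, 6, 11, 12}
Step 11: find(10) -> no change; set of 10 is {10}
Step 12: union(6, 0) -> merged; set of 6 now {0, 2, 6, 11, 12}
Step 13: union(8, 12) -> merged; set of 8 now {0, 2, 4, 6, 8, 9, 11, 12}
Step 14: find(7) -> no change; set of 7 is {7}
Set of 0: {0, 2, 4, 6, 8, 9, 11, 12}; 8 is a member.

Answer: yes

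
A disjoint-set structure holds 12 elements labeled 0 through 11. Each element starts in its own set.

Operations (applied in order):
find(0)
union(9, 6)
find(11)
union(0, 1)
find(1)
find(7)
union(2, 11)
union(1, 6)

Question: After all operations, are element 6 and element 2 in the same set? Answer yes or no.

Step 1: find(0) -> no change; set of 0 is {0}
Step 2: union(9, 6) -> merged; set of 9 now {6, 9}
Step 3: find(11) -> no change; set of 11 is {11}
Step 4: union(0, 1) -> merged; set of 0 now {0, 1}
Step 5: find(1) -> no change; set of 1 is {0, 1}
Step 6: find(7) -> no change; set of 7 is {7}
Step 7: union(2, 11) -> merged; set of 2 now {2, 11}
Step 8: union(1, 6) -> merged; set of 1 now {0, 1, 6, 9}
Set of 6: {0, 1, 6, 9}; 2 is not a member.

Answer: no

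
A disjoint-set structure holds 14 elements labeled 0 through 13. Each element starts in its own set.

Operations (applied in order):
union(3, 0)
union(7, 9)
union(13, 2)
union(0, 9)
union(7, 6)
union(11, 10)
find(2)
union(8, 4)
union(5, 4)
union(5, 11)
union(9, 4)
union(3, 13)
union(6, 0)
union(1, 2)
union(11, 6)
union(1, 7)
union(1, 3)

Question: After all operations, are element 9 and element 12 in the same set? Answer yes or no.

Step 1: union(3, 0) -> merged; set of 3 now {0, 3}
Step 2: union(7, 9) -> merged; set of 7 now {7, 9}
Step 3: union(13, 2) -> merged; set of 13 now {2, 13}
Step 4: union(0, 9) -> merged; set of 0 now {0, 3, 7, 9}
Step 5: union(7, 6) -> merged; set of 7 now {0, 3, 6, 7, 9}
Step 6: union(11, 10) -> merged; set of 11 now {10, 11}
Step 7: find(2) -> no change; set of 2 is {2, 13}
Step 8: union(8, 4) -> merged; set of 8 now {4, 8}
Step 9: union(5, 4) -> merged; set of 5 now {4, 5, 8}
Step 10: union(5, 11) -> merged; set of 5 now {4, 5, 8, 10, 11}
Step 11: union(9, 4) -> merged; set of 9 now {0, 3, 4, 5, 6, 7, 8, 9, 10, 11}
Step 12: union(3, 13) -> merged; set of 3 now {0, 2, 3, 4, 5, 6, 7, 8, 9, 10, 11, 13}
Step 13: union(6, 0) -> already same set; set of 6 now {0, 2, 3, 4, 5, 6, 7, 8, 9, 10, 11, 13}
Step 14: union(1, 2) -> merged; set of 1 now {0, 1, 2, 3, 4, 5, 6, 7, 8, 9, 10, 11, 13}
Step 15: union(11, 6) -> already same set; set of 11 now {0, 1, 2, 3, 4, 5, 6, 7, 8, 9, 10, 11, 13}
Step 16: union(1, 7) -> already same set; set of 1 now {0, 1, 2, 3, 4, 5, 6, 7, 8, 9, 10, 11, 13}
Step 17: union(1, 3) -> already same set; set of 1 now {0, 1, 2, 3, 4, 5, 6, 7, 8, 9, 10, 11, 13}
Set of 9: {0, 1, 2, 3, 4, 5, 6, 7, 8, 9, 10, 11, 13}; 12 is not a member.

Answer: no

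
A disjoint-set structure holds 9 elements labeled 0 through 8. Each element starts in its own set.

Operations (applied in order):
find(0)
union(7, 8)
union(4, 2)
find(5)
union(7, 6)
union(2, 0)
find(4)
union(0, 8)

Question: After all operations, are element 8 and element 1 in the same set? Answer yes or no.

Answer: no

Derivation:
Step 1: find(0) -> no change; set of 0 is {0}
Step 2: union(7, 8) -> merged; set of 7 now {7, 8}
Step 3: union(4, 2) -> merged; set of 4 now {2, 4}
Step 4: find(5) -> no change; set of 5 is {5}
Step 5: union(7, 6) -> merged; set of 7 now {6, 7, 8}
Step 6: union(2, 0) -> merged; set of 2 now {0, 2, 4}
Step 7: find(4) -> no change; set of 4 is {0, 2, 4}
Step 8: union(0, 8) -> merged; set of 0 now {0, 2, 4, 6, 7, 8}
Set of 8: {0, 2, 4, 6, 7, 8}; 1 is not a member.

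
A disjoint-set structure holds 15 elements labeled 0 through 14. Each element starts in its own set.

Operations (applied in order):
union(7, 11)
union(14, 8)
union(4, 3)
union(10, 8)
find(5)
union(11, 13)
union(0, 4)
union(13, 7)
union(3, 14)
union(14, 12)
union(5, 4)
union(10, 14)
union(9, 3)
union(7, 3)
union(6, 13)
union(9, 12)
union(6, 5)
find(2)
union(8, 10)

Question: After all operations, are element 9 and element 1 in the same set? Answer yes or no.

Step 1: union(7, 11) -> merged; set of 7 now {7, 11}
Step 2: union(14, 8) -> merged; set of 14 now {8, 14}
Step 3: union(4, 3) -> merged; set of 4 now {3, 4}
Step 4: union(10, 8) -> merged; set of 10 now {8, 10, 14}
Step 5: find(5) -> no change; set of 5 is {5}
Step 6: union(11, 13) -> merged; set of 11 now {7, 11, 13}
Step 7: union(0, 4) -> merged; set of 0 now {0, 3, 4}
Step 8: union(13, 7) -> already same set; set of 13 now {7, 11, 13}
Step 9: union(3, 14) -> merged; set of 3 now {0, 3, 4, 8, 10, 14}
Step 10: union(14, 12) -> merged; set of 14 now {0, 3, 4, 8, 10, 12, 14}
Step 11: union(5, 4) -> merged; set of 5 now {0, 3, 4, 5, 8, 10, 12, 14}
Step 12: union(10, 14) -> already same set; set of 10 now {0, 3, 4, 5, 8, 10, 12, 14}
Step 13: union(9, 3) -> merged; set of 9 now {0, 3, 4, 5, 8, 9, 10, 12, 14}
Step 14: union(7, 3) -> merged; set of 7 now {0, 3, 4, 5, 7, 8, 9, 10, 11, 12, 13, 14}
Step 15: union(6, 13) -> merged; set of 6 now {0, 3, 4, 5, 6, 7, 8, 9, 10, 11, 12, 13, 14}
Step 16: union(9, 12) -> already same set; set of 9 now {0, 3, 4, 5, 6, 7, 8, 9, 10, 11, 12, 13, 14}
Step 17: union(6, 5) -> already same set; set of 6 now {0, 3, 4, 5, 6, 7, 8, 9, 10, 11, 12, 13, 14}
Step 18: find(2) -> no change; set of 2 is {2}
Step 19: union(8, 10) -> already same set; set of 8 now {0, 3, 4, 5, 6, 7, 8, 9, 10, 11, 12, 13, 14}
Set of 9: {0, 3, 4, 5, 6, 7, 8, 9, 10, 11, 12, 13, 14}; 1 is not a member.

Answer: no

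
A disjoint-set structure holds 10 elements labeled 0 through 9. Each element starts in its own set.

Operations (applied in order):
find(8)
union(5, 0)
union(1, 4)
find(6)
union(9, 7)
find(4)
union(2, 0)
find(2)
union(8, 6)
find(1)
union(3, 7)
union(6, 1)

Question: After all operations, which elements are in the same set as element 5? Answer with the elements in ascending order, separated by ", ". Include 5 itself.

Step 1: find(8) -> no change; set of 8 is {8}
Step 2: union(5, 0) -> merged; set of 5 now {0, 5}
Step 3: union(1, 4) -> merged; set of 1 now {1, 4}
Step 4: find(6) -> no change; set of 6 is {6}
Step 5: union(9, 7) -> merged; set of 9 now {7, 9}
Step 6: find(4) -> no change; set of 4 is {1, 4}
Step 7: union(2, 0) -> merged; set of 2 now {0, 2, 5}
Step 8: find(2) -> no change; set of 2 is {0, 2, 5}
Step 9: union(8, 6) -> merged; set of 8 now {6, 8}
Step 10: find(1) -> no change; set of 1 is {1, 4}
Step 11: union(3, 7) -> merged; set of 3 now {3, 7, 9}
Step 12: union(6, 1) -> merged; set of 6 now {1, 4, 6, 8}
Component of 5: {0, 2, 5}

Answer: 0, 2, 5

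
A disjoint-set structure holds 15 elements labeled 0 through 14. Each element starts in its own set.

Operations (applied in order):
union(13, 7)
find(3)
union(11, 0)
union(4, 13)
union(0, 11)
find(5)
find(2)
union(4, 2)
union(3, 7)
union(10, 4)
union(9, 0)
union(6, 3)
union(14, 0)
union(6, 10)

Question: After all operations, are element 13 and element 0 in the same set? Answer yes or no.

Answer: no

Derivation:
Step 1: union(13, 7) -> merged; set of 13 now {7, 13}
Step 2: find(3) -> no change; set of 3 is {3}
Step 3: union(11, 0) -> merged; set of 11 now {0, 11}
Step 4: union(4, 13) -> merged; set of 4 now {4, 7, 13}
Step 5: union(0, 11) -> already same set; set of 0 now {0, 11}
Step 6: find(5) -> no change; set of 5 is {5}
Step 7: find(2) -> no change; set of 2 is {2}
Step 8: union(4, 2) -> merged; set of 4 now {2, 4, 7, 13}
Step 9: union(3, 7) -> merged; set of 3 now {2, 3, 4, 7, 13}
Step 10: union(10, 4) -> merged; set of 10 now {2, 3, 4, 7, 10, 13}
Step 11: union(9, 0) -> merged; set of 9 now {0, 9, 11}
Step 12: union(6, 3) -> merged; set of 6 now {2, 3, 4, 6, 7, 10, 13}
Step 13: union(14, 0) -> merged; set of 14 now {0, 9, 11, 14}
Step 14: union(6, 10) -> already same set; set of 6 now {2, 3, 4, 6, 7, 10, 13}
Set of 13: {2, 3, 4, 6, 7, 10, 13}; 0 is not a member.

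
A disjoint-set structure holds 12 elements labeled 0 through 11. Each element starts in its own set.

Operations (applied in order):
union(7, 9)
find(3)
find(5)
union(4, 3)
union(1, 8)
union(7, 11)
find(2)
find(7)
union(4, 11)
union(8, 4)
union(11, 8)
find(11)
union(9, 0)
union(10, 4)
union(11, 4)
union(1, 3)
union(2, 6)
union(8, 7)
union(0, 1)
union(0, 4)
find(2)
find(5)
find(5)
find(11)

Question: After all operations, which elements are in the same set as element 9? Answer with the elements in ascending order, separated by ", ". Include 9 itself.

Answer: 0, 1, 3, 4, 7, 8, 9, 10, 11

Derivation:
Step 1: union(7, 9) -> merged; set of 7 now {7, 9}
Step 2: find(3) -> no change; set of 3 is {3}
Step 3: find(5) -> no change; set of 5 is {5}
Step 4: union(4, 3) -> merged; set of 4 now {3, 4}
Step 5: union(1, 8) -> merged; set of 1 now {1, 8}
Step 6: union(7, 11) -> merged; set of 7 now {7, 9, 11}
Step 7: find(2) -> no change; set of 2 is {2}
Step 8: find(7) -> no change; set of 7 is {7, 9, 11}
Step 9: union(4, 11) -> merged; set of 4 now {3, 4, 7, 9, 11}
Step 10: union(8, 4) -> merged; set of 8 now {1, 3, 4, 7, 8, 9, 11}
Step 11: union(11, 8) -> already same set; set of 11 now {1, 3, 4, 7, 8, 9, 11}
Step 12: find(11) -> no change; set of 11 is {1, 3, 4, 7, 8, 9, 11}
Step 13: union(9, 0) -> merged; set of 9 now {0, 1, 3, 4, 7, 8, 9, 11}
Step 14: union(10, 4) -> merged; set of 10 now {0, 1, 3, 4, 7, 8, 9, 10, 11}
Step 15: union(11, 4) -> already same set; set of 11 now {0, 1, 3, 4, 7, 8, 9, 10, 11}
Step 16: union(1, 3) -> already same set; set of 1 now {0, 1, 3, 4, 7, 8, 9, 10, 11}
Step 17: union(2, 6) -> merged; set of 2 now {2, 6}
Step 18: union(8, 7) -> already same set; set of 8 now {0, 1, 3, 4, 7, 8, 9, 10, 11}
Step 19: union(0, 1) -> already same set; set of 0 now {0, 1, 3, 4, 7, 8, 9, 10, 11}
Step 20: union(0, 4) -> already same set; set of 0 now {0, 1, 3, 4, 7, 8, 9, 10, 11}
Step 21: find(2) -> no change; set of 2 is {2, 6}
Step 22: find(5) -> no change; set of 5 is {5}
Step 23: find(5) -> no change; set of 5 is {5}
Step 24: find(11) -> no change; set of 11 is {0, 1, 3, 4, 7, 8, 9, 10, 11}
Component of 9: {0, 1, 3, 4, 7, 8, 9, 10, 11}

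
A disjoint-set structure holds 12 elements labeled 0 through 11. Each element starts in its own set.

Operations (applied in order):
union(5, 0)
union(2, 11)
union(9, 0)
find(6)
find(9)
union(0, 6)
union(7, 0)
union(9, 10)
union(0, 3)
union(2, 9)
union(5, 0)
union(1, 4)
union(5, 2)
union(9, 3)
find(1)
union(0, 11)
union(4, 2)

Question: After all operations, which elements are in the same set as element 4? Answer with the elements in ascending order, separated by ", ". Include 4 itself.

Answer: 0, 1, 2, 3, 4, 5, 6, 7, 9, 10, 11

Derivation:
Step 1: union(5, 0) -> merged; set of 5 now {0, 5}
Step 2: union(2, 11) -> merged; set of 2 now {2, 11}
Step 3: union(9, 0) -> merged; set of 9 now {0, 5, 9}
Step 4: find(6) -> no change; set of 6 is {6}
Step 5: find(9) -> no change; set of 9 is {0, 5, 9}
Step 6: union(0, 6) -> merged; set of 0 now {0, 5, 6, 9}
Step 7: union(7, 0) -> merged; set of 7 now {0, 5, 6, 7, 9}
Step 8: union(9, 10) -> merged; set of 9 now {0, 5, 6, 7, 9, 10}
Step 9: union(0, 3) -> merged; set of 0 now {0, 3, 5, 6, 7, 9, 10}
Step 10: union(2, 9) -> merged; set of 2 now {0, 2, 3, 5, 6, 7, 9, 10, 11}
Step 11: union(5, 0) -> already same set; set of 5 now {0, 2, 3, 5, 6, 7, 9, 10, 11}
Step 12: union(1, 4) -> merged; set of 1 now {1, 4}
Step 13: union(5, 2) -> already same set; set of 5 now {0, 2, 3, 5, 6, 7, 9, 10, 11}
Step 14: union(9, 3) -> already same set; set of 9 now {0, 2, 3, 5, 6, 7, 9, 10, 11}
Step 15: find(1) -> no change; set of 1 is {1, 4}
Step 16: union(0, 11) -> already same set; set of 0 now {0, 2, 3, 5, 6, 7, 9, 10, 11}
Step 17: union(4, 2) -> merged; set of 4 now {0, 1, 2, 3, 4, 5, 6, 7, 9, 10, 11}
Component of 4: {0, 1, 2, 3, 4, 5, 6, 7, 9, 10, 11}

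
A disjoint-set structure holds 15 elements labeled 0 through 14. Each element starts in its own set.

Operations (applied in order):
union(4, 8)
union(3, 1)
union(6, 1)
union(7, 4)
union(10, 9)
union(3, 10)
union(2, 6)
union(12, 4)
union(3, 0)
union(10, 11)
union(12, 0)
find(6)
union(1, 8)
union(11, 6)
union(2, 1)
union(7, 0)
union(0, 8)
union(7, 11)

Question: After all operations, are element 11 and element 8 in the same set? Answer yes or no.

Answer: yes

Derivation:
Step 1: union(4, 8) -> merged; set of 4 now {4, 8}
Step 2: union(3, 1) -> merged; set of 3 now {1, 3}
Step 3: union(6, 1) -> merged; set of 6 now {1, 3, 6}
Step 4: union(7, 4) -> merged; set of 7 now {4, 7, 8}
Step 5: union(10, 9) -> merged; set of 10 now {9, 10}
Step 6: union(3, 10) -> merged; set of 3 now {1, 3, 6, 9, 10}
Step 7: union(2, 6) -> merged; set of 2 now {1, 2, 3, 6, 9, 10}
Step 8: union(12, 4) -> merged; set of 12 now {4, 7, 8, 12}
Step 9: union(3, 0) -> merged; set of 3 now {0, 1, 2, 3, 6, 9, 10}
Step 10: union(10, 11) -> merged; set of 10 now {0, 1, 2, 3, 6, 9, 10, 11}
Step 11: union(12, 0) -> merged; set of 12 now {0, 1, 2, 3, 4, 6, 7, 8, 9, 10, 11, 12}
Step 12: find(6) -> no change; set of 6 is {0, 1, 2, 3, 4, 6, 7, 8, 9, 10, 11, 12}
Step 13: union(1, 8) -> already same set; set of 1 now {0, 1, 2, 3, 4, 6, 7, 8, 9, 10, 11, 12}
Step 14: union(11, 6) -> already same set; set of 11 now {0, 1, 2, 3, 4, 6, 7, 8, 9, 10, 11, 12}
Step 15: union(2, 1) -> already same set; set of 2 now {0, 1, 2, 3, 4, 6, 7, 8, 9, 10, 11, 12}
Step 16: union(7, 0) -> already same set; set of 7 now {0, 1, 2, 3, 4, 6, 7, 8, 9, 10, 11, 12}
Step 17: union(0, 8) -> already same set; set of 0 now {0, 1, 2, 3, 4, 6, 7, 8, 9, 10, 11, 12}
Step 18: union(7, 11) -> already same set; set of 7 now {0, 1, 2, 3, 4, 6, 7, 8, 9, 10, 11, 12}
Set of 11: {0, 1, 2, 3, 4, 6, 7, 8, 9, 10, 11, 12}; 8 is a member.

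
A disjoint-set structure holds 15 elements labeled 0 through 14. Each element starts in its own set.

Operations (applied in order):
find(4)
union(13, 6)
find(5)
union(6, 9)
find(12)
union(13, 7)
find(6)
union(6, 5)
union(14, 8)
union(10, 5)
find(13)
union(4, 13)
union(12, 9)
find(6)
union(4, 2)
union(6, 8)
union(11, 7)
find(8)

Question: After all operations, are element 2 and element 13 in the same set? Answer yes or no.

Step 1: find(4) -> no change; set of 4 is {4}
Step 2: union(13, 6) -> merged; set of 13 now {6, 13}
Step 3: find(5) -> no change; set of 5 is {5}
Step 4: union(6, 9) -> merged; set of 6 now {6, 9, 13}
Step 5: find(12) -> no change; set of 12 is {12}
Step 6: union(13, 7) -> merged; set of 13 now {6, 7, 9, 13}
Step 7: find(6) -> no change; set of 6 is {6, 7, 9, 13}
Step 8: union(6, 5) -> merged; set of 6 now {5, 6, 7, 9, 13}
Step 9: union(14, 8) -> merged; set of 14 now {8, 14}
Step 10: union(10, 5) -> merged; set of 10 now {5, 6, 7, 9, 10, 13}
Step 11: find(13) -> no change; set of 13 is {5, 6, 7, 9, 10, 13}
Step 12: union(4, 13) -> merged; set of 4 now {4, 5, 6, 7, 9, 10, 13}
Step 13: union(12, 9) -> merged; set of 12 now {4, 5, 6, 7, 9, 10, 12, 13}
Step 14: find(6) -> no change; set of 6 is {4, 5, 6, 7, 9, 10, 12, 13}
Step 15: union(4, 2) -> merged; set of 4 now {2, 4, 5, 6, 7, 9, 10, 12, 13}
Step 16: union(6, 8) -> merged; set of 6 now {2, 4, 5, 6, 7, 8, 9, 10, 12, 13, 14}
Step 17: union(11, 7) -> merged; set of 11 now {2, 4, 5, 6, 7, 8, 9, 10, 11, 12, 13, 14}
Step 18: find(8) -> no change; set of 8 is {2, 4, 5, 6, 7, 8, 9, 10, 11, 12, 13, 14}
Set of 2: {2, 4, 5, 6, 7, 8, 9, 10, 11, 12, 13, 14}; 13 is a member.

Answer: yes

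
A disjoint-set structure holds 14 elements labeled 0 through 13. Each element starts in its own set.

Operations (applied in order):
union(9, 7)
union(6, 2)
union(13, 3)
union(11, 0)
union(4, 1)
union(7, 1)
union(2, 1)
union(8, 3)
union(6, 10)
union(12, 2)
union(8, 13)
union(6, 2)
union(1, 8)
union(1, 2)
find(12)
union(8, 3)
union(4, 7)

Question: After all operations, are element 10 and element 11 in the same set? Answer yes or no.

Answer: no

Derivation:
Step 1: union(9, 7) -> merged; set of 9 now {7, 9}
Step 2: union(6, 2) -> merged; set of 6 now {2, 6}
Step 3: union(13, 3) -> merged; set of 13 now {3, 13}
Step 4: union(11, 0) -> merged; set of 11 now {0, 11}
Step 5: union(4, 1) -> merged; set of 4 now {1, 4}
Step 6: union(7, 1) -> merged; set of 7 now {1, 4, 7, 9}
Step 7: union(2, 1) -> merged; set of 2 now {1, 2, 4, 6, 7, 9}
Step 8: union(8, 3) -> merged; set of 8 now {3, 8, 13}
Step 9: union(6, 10) -> merged; set of 6 now {1, 2, 4, 6, 7, 9, 10}
Step 10: union(12, 2) -> merged; set of 12 now {1, 2, 4, 6, 7, 9, 10, 12}
Step 11: union(8, 13) -> already same set; set of 8 now {3, 8, 13}
Step 12: union(6, 2) -> already same set; set of 6 now {1, 2, 4, 6, 7, 9, 10, 12}
Step 13: union(1, 8) -> merged; set of 1 now {1, 2, 3, 4, 6, 7, 8, 9, 10, 12, 13}
Step 14: union(1, 2) -> already same set; set of 1 now {1, 2, 3, 4, 6, 7, 8, 9, 10, 12, 13}
Step 15: find(12) -> no change; set of 12 is {1, 2, 3, 4, 6, 7, 8, 9, 10, 12, 13}
Step 16: union(8, 3) -> already same set; set of 8 now {1, 2, 3, 4, 6, 7, 8, 9, 10, 12, 13}
Step 17: union(4, 7) -> already same set; set of 4 now {1, 2, 3, 4, 6, 7, 8, 9, 10, 12, 13}
Set of 10: {1, 2, 3, 4, 6, 7, 8, 9, 10, 12, 13}; 11 is not a member.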